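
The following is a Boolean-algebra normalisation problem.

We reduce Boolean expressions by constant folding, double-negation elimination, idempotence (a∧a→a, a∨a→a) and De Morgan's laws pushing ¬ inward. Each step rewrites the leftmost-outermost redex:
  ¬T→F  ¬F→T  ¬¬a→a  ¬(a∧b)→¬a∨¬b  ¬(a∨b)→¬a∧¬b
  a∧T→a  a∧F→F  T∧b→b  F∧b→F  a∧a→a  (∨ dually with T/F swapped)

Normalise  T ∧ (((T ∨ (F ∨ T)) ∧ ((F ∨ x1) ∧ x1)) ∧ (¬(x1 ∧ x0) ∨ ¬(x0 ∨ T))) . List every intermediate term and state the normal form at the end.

Answer: normal form = x1 ∧ (¬x1 ∨ ¬x0)  (in 10 steps)

Working:
  start: T ∧ (((T ∨ (F ∨ T)) ∧ ((F ∨ x1) ∧ x1)) ∧ (¬(x1 ∧ x0) ∨ ¬(x0 ∨ T)))
  step 1: ((T ∨ (F ∨ T)) ∧ ((F ∨ x1) ∧ x1)) ∧ (¬(x1 ∧ x0) ∨ ¬(x0 ∨ T))
  step 2: (T ∧ ((F ∨ x1) ∧ x1)) ∧ (¬(x1 ∧ x0) ∨ ¬(x0 ∨ T))
  step 3: ((F ∨ x1) ∧ x1) ∧ (¬(x1 ∧ x0) ∨ ¬(x0 ∨ T))
  step 4: (x1 ∧ x1) ∧ (¬(x1 ∧ x0) ∨ ¬(x0 ∨ T))
  step 5: x1 ∧ (¬(x1 ∧ x0) ∨ ¬(x0 ∨ T))
  step 6: x1 ∧ ((¬x1 ∨ ¬x0) ∨ ¬(x0 ∨ T))
  step 7: x1 ∧ ((¬x1 ∨ ¬x0) ∨ (¬x0 ∧ ¬T))
  step 8: x1 ∧ ((¬x1 ∨ ¬x0) ∨ (¬x0 ∧ F))
  step 9: x1 ∧ ((¬x1 ∨ ¬x0) ∨ F)
  step 10: x1 ∧ (¬x1 ∨ ¬x0)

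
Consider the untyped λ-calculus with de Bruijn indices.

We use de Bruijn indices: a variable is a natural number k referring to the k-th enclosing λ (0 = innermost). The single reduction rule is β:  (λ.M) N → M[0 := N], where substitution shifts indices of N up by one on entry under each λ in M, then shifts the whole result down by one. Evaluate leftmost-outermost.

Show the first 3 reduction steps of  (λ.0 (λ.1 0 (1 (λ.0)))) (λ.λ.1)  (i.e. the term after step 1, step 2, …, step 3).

  start: (λ.0 (λ.1 0 (1 (λ.0)))) (λ.λ.1)
  →1  (λ.λ.1) (λ.(λ.λ.1) 0 ((λ.λ.1) (λ.0)))
  →2  λ.λ.(λ.λ.1) 0 ((λ.λ.1) (λ.0))
  →3  λ.λ.(λ.1) ((λ.λ.1) (λ.0))

Answer: after 3 steps: λ.λ.(λ.1) ((λ.λ.1) (λ.0))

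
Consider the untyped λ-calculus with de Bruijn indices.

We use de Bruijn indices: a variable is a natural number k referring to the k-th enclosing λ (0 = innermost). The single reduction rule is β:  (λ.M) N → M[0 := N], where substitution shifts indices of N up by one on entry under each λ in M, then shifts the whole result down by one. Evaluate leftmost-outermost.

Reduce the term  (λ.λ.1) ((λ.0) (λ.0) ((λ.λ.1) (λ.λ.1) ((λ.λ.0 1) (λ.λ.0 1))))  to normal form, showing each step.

Answer: normal form = λ.λ.λ.1  (in 5 steps)

Reduction:
  start: (λ.λ.1) ((λ.0) (λ.0) ((λ.λ.1) (λ.λ.1) ((λ.λ.0 1) (λ.λ.0 1))))
  step 1: λ.(λ.0) (λ.0) ((λ.λ.1) (λ.λ.1) ((λ.λ.0 1) (λ.λ.0 1)))
  step 2: λ.(λ.0) ((λ.λ.1) (λ.λ.1) ((λ.λ.0 1) (λ.λ.0 1)))
  step 3: λ.(λ.λ.1) (λ.λ.1) ((λ.λ.0 1) (λ.λ.0 1))
  step 4: λ.(λ.λ.λ.1) ((λ.λ.0 1) (λ.λ.0 1))
  step 5: λ.λ.λ.1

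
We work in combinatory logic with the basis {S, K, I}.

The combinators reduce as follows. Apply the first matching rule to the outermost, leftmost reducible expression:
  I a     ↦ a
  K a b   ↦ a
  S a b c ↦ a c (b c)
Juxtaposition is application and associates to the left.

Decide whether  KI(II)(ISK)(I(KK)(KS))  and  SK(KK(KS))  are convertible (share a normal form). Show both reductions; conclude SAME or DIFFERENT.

Term A:
  start: KI(II)(ISK)(I(KK)(KS))
  step 1: I(ISK)(I(KK)(KS))
  step 2: ISK(I(KK)(KS))
  step 3: SK(I(KK)(KS))
  step 4: SK(KK(KS))
  step 5: SKK

Term B:
  start: SK(KK(KS))
  step 1: SKK

Answer: SAME — A ⇓ SKK, B ⇓ SKK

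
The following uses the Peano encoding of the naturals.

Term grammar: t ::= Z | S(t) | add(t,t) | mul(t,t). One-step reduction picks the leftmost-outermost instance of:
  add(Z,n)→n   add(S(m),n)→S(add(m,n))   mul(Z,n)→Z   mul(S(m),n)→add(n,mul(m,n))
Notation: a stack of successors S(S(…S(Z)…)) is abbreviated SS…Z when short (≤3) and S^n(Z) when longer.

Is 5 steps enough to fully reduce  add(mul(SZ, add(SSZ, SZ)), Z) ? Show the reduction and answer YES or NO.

Answer: NO — after 5 steps the term is S(add(add(S(add(Z, SZ)), mul(Z, add(SSZ, SZ))), Z)), not yet normal

Working:
  start: add(mul(SZ, add(SSZ, SZ)), Z)
  [1] add(add(add(SSZ, SZ), mul(Z, add(SSZ, SZ))), Z)
  [2] add(add(S(add(SZ, SZ)), mul(Z, add(SSZ, SZ))), Z)
  [3] add(S(add(add(SZ, SZ), mul(Z, add(SSZ, SZ)))), Z)
  [4] S(add(add(add(SZ, SZ), mul(Z, add(SSZ, SZ))), Z))
  [5] S(add(add(S(add(Z, SZ)), mul(Z, add(SSZ, SZ))), Z))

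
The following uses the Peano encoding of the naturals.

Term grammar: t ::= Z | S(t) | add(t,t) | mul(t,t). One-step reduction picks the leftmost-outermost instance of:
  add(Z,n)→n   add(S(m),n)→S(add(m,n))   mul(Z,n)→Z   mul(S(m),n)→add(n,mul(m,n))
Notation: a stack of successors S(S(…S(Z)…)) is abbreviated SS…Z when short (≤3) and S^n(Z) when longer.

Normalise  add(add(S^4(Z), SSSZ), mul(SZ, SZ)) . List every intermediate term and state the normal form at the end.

  start: add(add(S^4(Z), SSSZ), mul(SZ, SZ))
  →1  add(S(add(SSSZ, SSSZ)), mul(SZ, SZ))
  →2  S(add(add(SSSZ, SSSZ), mul(SZ, SZ)))
  →3  S(add(S(add(SSZ, SSSZ)), mul(SZ, SZ)))
  →4  S(S(add(add(SSZ, SSSZ), mul(SZ, SZ))))
  →5  S(S(add(S(add(SZ, SSSZ)), mul(SZ, SZ))))
  →6  S(S(S(add(add(SZ, SSSZ), mul(SZ, SZ)))))
  →7  S(S(S(add(S(add(Z, SSSZ)), mul(SZ, SZ)))))
  →8  S(S(S(S(add(add(Z, SSSZ), mul(SZ, SZ))))))
  →9  S(S(S(S(add(SSSZ, mul(SZ, SZ))))))
  →10  S(S(S(S(S(add(SSZ, mul(SZ, SZ)))))))
  →11  S(S(S(S(S(S(add(SZ, mul(SZ, SZ))))))))
  →12  S(S(S(S(S(S(S(add(Z, mul(SZ, SZ)))))))))
  →13  S(S(S(S(S(S(S(mul(SZ, SZ))))))))
  →14  S(S(S(S(S(S(S(add(SZ, mul(Z, SZ)))))))))
  →15  S(S(S(S(S(S(S(S(add(Z, mul(Z, SZ))))))))))
  →16  S(S(S(S(S(S(S(S(mul(Z, SZ)))))))))
  →17  S^8(Z)

Answer: normal form = S^8(Z)  (in 17 steps)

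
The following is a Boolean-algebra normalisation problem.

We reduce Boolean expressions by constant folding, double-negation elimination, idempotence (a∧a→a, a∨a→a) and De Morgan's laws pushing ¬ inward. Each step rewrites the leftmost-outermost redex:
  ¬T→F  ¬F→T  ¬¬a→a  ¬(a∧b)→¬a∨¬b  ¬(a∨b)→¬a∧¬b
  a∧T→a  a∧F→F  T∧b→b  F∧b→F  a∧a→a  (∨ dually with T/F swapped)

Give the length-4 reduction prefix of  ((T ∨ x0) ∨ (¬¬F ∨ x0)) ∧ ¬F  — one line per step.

Answer: after 4 steps: T

Working:
  start: ((T ∨ x0) ∨ (¬¬F ∨ x0)) ∧ ¬F
  [1] (T ∨ (¬¬F ∨ x0)) ∧ ¬F
  [2] T ∧ ¬F
  [3] ¬F
  [4] T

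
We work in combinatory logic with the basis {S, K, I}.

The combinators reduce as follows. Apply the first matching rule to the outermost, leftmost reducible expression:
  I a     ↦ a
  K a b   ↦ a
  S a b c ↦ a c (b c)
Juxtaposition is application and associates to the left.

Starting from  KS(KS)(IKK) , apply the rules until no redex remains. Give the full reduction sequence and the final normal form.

  start: KS(KS)(IKK)
  [1] S(IKK)
  [2] S(KK)

Answer: normal form = S(KK)  (in 2 steps)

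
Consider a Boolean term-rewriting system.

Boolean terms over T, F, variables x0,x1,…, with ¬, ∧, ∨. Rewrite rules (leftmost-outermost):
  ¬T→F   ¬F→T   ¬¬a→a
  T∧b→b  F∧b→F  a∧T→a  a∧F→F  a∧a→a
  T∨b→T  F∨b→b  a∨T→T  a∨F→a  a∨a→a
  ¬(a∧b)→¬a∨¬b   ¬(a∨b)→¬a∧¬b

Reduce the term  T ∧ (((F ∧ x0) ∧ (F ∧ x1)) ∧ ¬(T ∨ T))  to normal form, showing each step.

  start: T ∧ (((F ∧ x0) ∧ (F ∧ x1)) ∧ ¬(T ∨ T))
  step 1: ((F ∧ x0) ∧ (F ∧ x1)) ∧ ¬(T ∨ T)
  step 2: (F ∧ (F ∧ x1)) ∧ ¬(T ∨ T)
  step 3: F ∧ ¬(T ∨ T)
  step 4: F

Answer: normal form = F  (in 4 steps)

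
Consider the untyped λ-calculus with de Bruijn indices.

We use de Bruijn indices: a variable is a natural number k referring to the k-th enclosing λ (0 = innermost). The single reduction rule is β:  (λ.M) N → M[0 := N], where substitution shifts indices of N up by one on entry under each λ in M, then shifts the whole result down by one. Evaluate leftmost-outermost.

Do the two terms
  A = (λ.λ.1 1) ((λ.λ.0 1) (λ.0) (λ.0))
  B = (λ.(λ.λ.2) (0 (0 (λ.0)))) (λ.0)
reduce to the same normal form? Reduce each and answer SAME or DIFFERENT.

Term A:
  start: (λ.λ.1 1) ((λ.λ.0 1) (λ.0) (λ.0))
  →1  λ.(λ.λ.0 1) (λ.0) (λ.0) ((λ.λ.0 1) (λ.0) (λ.0))
  →2  λ.(λ.0 (λ.0)) (λ.0) ((λ.λ.0 1) (λ.0) (λ.0))
  →3  λ.(λ.0) (λ.0) ((λ.λ.0 1) (λ.0) (λ.0))
  →4  λ.(λ.0) ((λ.λ.0 1) (λ.0) (λ.0))
  →5  λ.(λ.λ.0 1) (λ.0) (λ.0)
  →6  λ.(λ.0 (λ.0)) (λ.0)
  →7  λ.(λ.0) (λ.0)
  →8  λ.λ.0

Term B:
  start: (λ.(λ.λ.2) (0 (0 (λ.0)))) (λ.0)
  →1  (λ.λ.λ.0) ((λ.0) ((λ.0) (λ.0)))
  →2  λ.λ.0

Answer: SAME — A ⇓ λ.λ.0, B ⇓ λ.λ.0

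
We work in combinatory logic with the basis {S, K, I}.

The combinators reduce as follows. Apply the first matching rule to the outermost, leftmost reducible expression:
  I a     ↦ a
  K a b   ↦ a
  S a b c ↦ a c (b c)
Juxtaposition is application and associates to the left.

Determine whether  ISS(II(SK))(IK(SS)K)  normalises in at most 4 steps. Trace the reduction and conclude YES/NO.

Answer: NO — after 4 steps the term is S(SS)(II(SK)(IK(SS)K)), not yet normal

Reduction:
  start: ISS(II(SK))(IK(SS)K)
  [1] SS(II(SK))(IK(SS)K)
  [2] S(IK(SS)K)(II(SK)(IK(SS)K))
  [3] S(K(SS)K)(II(SK)(IK(SS)K))
  [4] S(SS)(II(SK)(IK(SS)K))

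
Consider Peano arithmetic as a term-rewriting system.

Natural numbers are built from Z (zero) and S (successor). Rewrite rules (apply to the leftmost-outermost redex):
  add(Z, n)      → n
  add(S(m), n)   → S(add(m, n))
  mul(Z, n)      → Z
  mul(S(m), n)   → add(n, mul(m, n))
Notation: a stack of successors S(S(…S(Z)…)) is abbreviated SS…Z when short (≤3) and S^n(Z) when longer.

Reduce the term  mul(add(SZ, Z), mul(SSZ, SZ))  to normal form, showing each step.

  start: mul(add(SZ, Z), mul(SSZ, SZ))
  [1] mul(S(add(Z, Z)), mul(SSZ, SZ))
  [2] add(mul(SSZ, SZ), mul(add(Z, Z), mul(SSZ, SZ)))
  [3] add(add(SZ, mul(SZ, SZ)), mul(add(Z, Z), mul(SSZ, SZ)))
  [4] add(S(add(Z, mul(SZ, SZ))), mul(add(Z, Z), mul(SSZ, SZ)))
  [5] S(add(add(Z, mul(SZ, SZ)), mul(add(Z, Z), mul(SSZ, SZ))))
  [6] S(add(mul(SZ, SZ), mul(add(Z, Z), mul(SSZ, SZ))))
  [7] S(add(add(SZ, mul(Z, SZ)), mul(add(Z, Z), mul(SSZ, SZ))))
  [8] S(add(S(add(Z, mul(Z, SZ))), mul(add(Z, Z), mul(SSZ, SZ))))
  [9] S(S(add(add(Z, mul(Z, SZ)), mul(add(Z, Z), mul(SSZ, SZ)))))
  [10] S(S(add(mul(Z, SZ), mul(add(Z, Z), mul(SSZ, SZ)))))
  [11] S(S(add(Z, mul(add(Z, Z), mul(SSZ, SZ)))))
  [12] S(S(mul(add(Z, Z), mul(SSZ, SZ))))
  [13] S(S(mul(Z, mul(SSZ, SZ))))
  [14] SSZ

Answer: normal form = SSZ  (in 14 steps)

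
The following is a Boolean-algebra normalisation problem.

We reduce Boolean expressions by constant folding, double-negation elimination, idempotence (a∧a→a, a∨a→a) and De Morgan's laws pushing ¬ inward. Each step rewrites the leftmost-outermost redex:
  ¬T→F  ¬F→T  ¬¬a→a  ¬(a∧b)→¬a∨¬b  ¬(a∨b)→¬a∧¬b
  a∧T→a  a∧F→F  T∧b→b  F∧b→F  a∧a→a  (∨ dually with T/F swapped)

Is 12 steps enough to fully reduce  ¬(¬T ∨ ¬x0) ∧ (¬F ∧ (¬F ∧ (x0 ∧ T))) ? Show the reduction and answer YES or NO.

  start: ¬(¬T ∨ ¬x0) ∧ (¬F ∧ (¬F ∧ (x0 ∧ T)))
  step 1: (¬¬T ∧ ¬¬x0) ∧ (¬F ∧ (¬F ∧ (x0 ∧ T)))
  step 2: (T ∧ ¬¬x0) ∧ (¬F ∧ (¬F ∧ (x0 ∧ T)))
  step 3: ¬¬x0 ∧ (¬F ∧ (¬F ∧ (x0 ∧ T)))
  step 4: x0 ∧ (¬F ∧ (¬F ∧ (x0 ∧ T)))
  step 5: x0 ∧ (T ∧ (¬F ∧ (x0 ∧ T)))
  step 6: x0 ∧ (¬F ∧ (x0 ∧ T))
  step 7: x0 ∧ (T ∧ (x0 ∧ T))
  step 8: x0 ∧ (x0 ∧ T)
  step 9: x0 ∧ x0
  step 10: x0

Answer: YES — reaches normal form x0 in 10 ≤ 12 steps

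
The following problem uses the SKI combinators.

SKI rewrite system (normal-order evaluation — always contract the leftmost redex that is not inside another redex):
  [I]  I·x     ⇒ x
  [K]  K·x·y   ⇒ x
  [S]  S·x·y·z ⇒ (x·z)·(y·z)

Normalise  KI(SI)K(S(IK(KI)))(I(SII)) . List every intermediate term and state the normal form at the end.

Answer: normal form = S(K(KI))  (in 4 steps)

Derivation:
  start: KI(SI)K(S(IK(KI)))(I(SII))
  [1] IK(S(IK(KI)))(I(SII))
  [2] K(S(IK(KI)))(I(SII))
  [3] S(IK(KI))
  [4] S(K(KI))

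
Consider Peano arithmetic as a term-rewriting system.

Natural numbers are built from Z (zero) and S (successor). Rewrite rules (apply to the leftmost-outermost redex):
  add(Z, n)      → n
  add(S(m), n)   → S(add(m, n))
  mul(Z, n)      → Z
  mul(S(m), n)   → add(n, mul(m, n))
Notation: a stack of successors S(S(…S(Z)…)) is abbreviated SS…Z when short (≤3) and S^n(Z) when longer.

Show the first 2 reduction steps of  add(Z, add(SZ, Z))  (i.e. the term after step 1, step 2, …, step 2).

Answer: after 2 steps: S(add(Z, Z))

Working:
  start: add(Z, add(SZ, Z))
  [1] add(SZ, Z)
  [2] S(add(Z, Z))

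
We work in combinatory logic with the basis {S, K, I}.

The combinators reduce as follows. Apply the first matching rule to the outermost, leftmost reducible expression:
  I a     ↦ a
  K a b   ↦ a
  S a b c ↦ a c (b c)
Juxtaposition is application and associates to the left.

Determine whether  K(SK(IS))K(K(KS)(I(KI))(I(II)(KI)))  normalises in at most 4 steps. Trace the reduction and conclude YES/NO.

Answer: NO — after 4 steps the term is KS(I(II)(KI)), not yet normal

Reduction:
  start: K(SK(IS))K(K(KS)(I(KI))(I(II)(KI)))
  step 1: SK(IS)(K(KS)(I(KI))(I(II)(KI)))
  step 2: K(K(KS)(I(KI))(I(II)(KI)))(IS(K(KS)(I(KI))(I(II)(KI))))
  step 3: K(KS)(I(KI))(I(II)(KI))
  step 4: KS(I(II)(KI))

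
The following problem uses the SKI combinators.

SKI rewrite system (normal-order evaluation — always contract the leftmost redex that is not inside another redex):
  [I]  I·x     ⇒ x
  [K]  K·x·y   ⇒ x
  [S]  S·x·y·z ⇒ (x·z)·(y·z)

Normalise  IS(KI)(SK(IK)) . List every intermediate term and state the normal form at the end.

  start: IS(KI)(SK(IK))
  [1] S(KI)(SK(IK))
  [2] S(KI)(SKK)

Answer: normal form = S(KI)(SKK)  (in 2 steps)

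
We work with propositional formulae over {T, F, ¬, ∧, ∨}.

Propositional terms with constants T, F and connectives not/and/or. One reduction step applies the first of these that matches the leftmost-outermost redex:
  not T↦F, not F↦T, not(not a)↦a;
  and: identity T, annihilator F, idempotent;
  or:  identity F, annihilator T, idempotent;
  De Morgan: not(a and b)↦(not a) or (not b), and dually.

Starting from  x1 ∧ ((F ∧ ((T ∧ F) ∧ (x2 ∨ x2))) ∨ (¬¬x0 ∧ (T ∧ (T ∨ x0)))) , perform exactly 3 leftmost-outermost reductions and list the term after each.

Answer: after 3 steps: x1 ∧ (x0 ∧ (T ∧ (T ∨ x0)))

Working:
  start: x1 ∧ ((F ∧ ((T ∧ F) ∧ (x2 ∨ x2))) ∨ (¬¬x0 ∧ (T ∧ (T ∨ x0))))
  [1] x1 ∧ (F ∨ (¬¬x0 ∧ (T ∧ (T ∨ x0))))
  [2] x1 ∧ (¬¬x0 ∧ (T ∧ (T ∨ x0)))
  [3] x1 ∧ (x0 ∧ (T ∧ (T ∨ x0)))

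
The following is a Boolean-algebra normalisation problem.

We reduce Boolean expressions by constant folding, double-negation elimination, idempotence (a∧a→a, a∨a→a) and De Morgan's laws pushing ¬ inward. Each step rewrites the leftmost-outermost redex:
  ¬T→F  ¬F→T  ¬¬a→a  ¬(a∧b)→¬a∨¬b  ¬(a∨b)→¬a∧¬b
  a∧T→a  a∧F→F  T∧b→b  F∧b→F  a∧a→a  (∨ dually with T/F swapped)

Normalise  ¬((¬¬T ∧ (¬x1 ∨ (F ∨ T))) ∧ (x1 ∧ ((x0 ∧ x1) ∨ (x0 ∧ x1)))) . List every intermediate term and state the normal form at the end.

Answer: normal form = ¬x1 ∨ (¬x0 ∨ ¬x1)  (in 17 steps)

Reduction:
  start: ¬((¬¬T ∧ (¬x1 ∨ (F ∨ T))) ∧ (x1 ∧ ((x0 ∧ x1) ∨ (x0 ∧ x1))))
  [1] ¬(¬¬T ∧ (¬x1 ∨ (F ∨ T))) ∨ ¬(x1 ∧ ((x0 ∧ x1) ∨ (x0 ∧ x1)))
  [2] (¬¬¬T ∨ ¬(¬x1 ∨ (F ∨ T))) ∨ ¬(x1 ∧ ((x0 ∧ x1) ∨ (x0 ∧ x1)))
  [3] (¬T ∨ ¬(¬x1 ∨ (F ∨ T))) ∨ ¬(x1 ∧ ((x0 ∧ x1) ∨ (x0 ∧ x1)))
  [4] (F ∨ ¬(¬x1 ∨ (F ∨ T))) ∨ ¬(x1 ∧ ((x0 ∧ x1) ∨ (x0 ∧ x1)))
  [5] ¬(¬x1 ∨ (F ∨ T)) ∨ ¬(x1 ∧ ((x0 ∧ x1) ∨ (x0 ∧ x1)))
  [6] (¬¬x1 ∧ ¬(F ∨ T)) ∨ ¬(x1 ∧ ((x0 ∧ x1) ∨ (x0 ∧ x1)))
  [7] (x1 ∧ ¬(F ∨ T)) ∨ ¬(x1 ∧ ((x0 ∧ x1) ∨ (x0 ∧ x1)))
  [8] (x1 ∧ (¬F ∧ ¬T)) ∨ ¬(x1 ∧ ((x0 ∧ x1) ∨ (x0 ∧ x1)))
  [9] (x1 ∧ (T ∧ ¬T)) ∨ ¬(x1 ∧ ((x0 ∧ x1) ∨ (x0 ∧ x1)))
  [10] (x1 ∧ ¬T) ∨ ¬(x1 ∧ ((x0 ∧ x1) ∨ (x0 ∧ x1)))
  [11] (x1 ∧ F) ∨ ¬(x1 ∧ ((x0 ∧ x1) ∨ (x0 ∧ x1)))
  [12] F ∨ ¬(x1 ∧ ((x0 ∧ x1) ∨ (x0 ∧ x1)))
  [13] ¬(x1 ∧ ((x0 ∧ x1) ∨ (x0 ∧ x1)))
  [14] ¬x1 ∨ ¬((x0 ∧ x1) ∨ (x0 ∧ x1))
  [15] ¬x1 ∨ (¬(x0 ∧ x1) ∧ ¬(x0 ∧ x1))
  [16] ¬x1 ∨ ¬(x0 ∧ x1)
  [17] ¬x1 ∨ (¬x0 ∨ ¬x1)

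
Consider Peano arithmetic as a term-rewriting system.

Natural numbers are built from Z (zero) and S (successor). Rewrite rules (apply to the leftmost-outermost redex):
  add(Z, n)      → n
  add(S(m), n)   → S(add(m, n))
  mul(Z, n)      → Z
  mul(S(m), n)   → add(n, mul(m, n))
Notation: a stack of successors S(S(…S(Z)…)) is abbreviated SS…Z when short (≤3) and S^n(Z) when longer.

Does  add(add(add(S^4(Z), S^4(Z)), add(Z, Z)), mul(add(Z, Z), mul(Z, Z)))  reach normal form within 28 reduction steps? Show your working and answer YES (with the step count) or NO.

  start: add(add(add(S^4(Z), S^4(Z)), add(Z, Z)), mul(add(Z, Z), mul(Z, Z)))
  →1  add(add(S(add(SSSZ, S^4(Z))), add(Z, Z)), mul(add(Z, Z), mul(Z, Z)))
  →2  add(S(add(add(SSSZ, S^4(Z)), add(Z, Z))), mul(add(Z, Z), mul(Z, Z)))
  →3  S(add(add(add(SSSZ, S^4(Z)), add(Z, Z)), mul(add(Z, Z), mul(Z, Z))))
  →4  S(add(add(S(add(SSZ, S^4(Z))), add(Z, Z)), mul(add(Z, Z), mul(Z, Z))))
  →5  S(add(S(add(add(SSZ, S^4(Z)), add(Z, Z))), mul(add(Z, Z), mul(Z, Z))))
  →6  S(S(add(add(add(SSZ, S^4(Z)), add(Z, Z)), mul(add(Z, Z), mul(Z, Z)))))
  →7  S(S(add(add(S(add(SZ, S^4(Z))), add(Z, Z)), mul(add(Z, Z), mul(Z, Z)))))
  →8  S(S(add(S(add(add(SZ, S^4(Z)), add(Z, Z))), mul(add(Z, Z), mul(Z, Z)))))
  →9  S(S(S(add(add(add(SZ, S^4(Z)), add(Z, Z)), mul(add(Z, Z), mul(Z, Z))))))
  →10  S(S(S(add(add(S(add(Z, S^4(Z))), add(Z, Z)), mul(add(Z, Z), mul(Z, Z))))))
  →11  S(S(S(add(S(add(add(Z, S^4(Z)), add(Z, Z))), mul(add(Z, Z), mul(Z, Z))))))
  →12  S(S(S(S(add(add(add(Z, S^4(Z)), add(Z, Z)), mul(add(Z, Z), mul(Z, Z)))))))
  →13  S(S(S(S(add(add(S^4(Z), add(Z, Z)), mul(add(Z, Z), mul(Z, Z)))))))
  →14  S(S(S(S(add(S(add(SSSZ, add(Z, Z))), mul(add(Z, Z), mul(Z, Z)))))))
  →15  S(S(S(S(S(add(add(SSSZ, add(Z, Z)), mul(add(Z, Z), mul(Z, Z))))))))
  →16  S(S(S(S(S(add(S(add(SSZ, add(Z, Z))), mul(add(Z, Z), mul(Z, Z))))))))
  →17  S(S(S(S(S(S(add(add(SSZ, add(Z, Z)), mul(add(Z, Z), mul(Z, Z)))))))))
  →18  S(S(S(S(S(S(add(S(add(SZ, add(Z, Z))), mul(add(Z, Z), mul(Z, Z)))))))))
  →19  S(S(S(S(S(S(S(add(add(SZ, add(Z, Z)), mul(add(Z, Z), mul(Z, Z))))))))))
  →20  S(S(S(S(S(S(S(add(S(add(Z, add(Z, Z))), mul(add(Z, Z), mul(Z, Z))))))))))
  →21  S(S(S(S(S(S(S(S(add(add(Z, add(Z, Z)), mul(add(Z, Z), mul(Z, Z)))))))))))
  →22  S(S(S(S(S(S(S(S(add(add(Z, Z), mul(add(Z, Z), mul(Z, Z)))))))))))
  →23  S(S(S(S(S(S(S(S(add(Z, mul(add(Z, Z), mul(Z, Z)))))))))))
  →24  S(S(S(S(S(S(S(S(mul(add(Z, Z), mul(Z, Z))))))))))
  →25  S(S(S(S(S(S(S(S(mul(Z, mul(Z, Z))))))))))
  →26  S^8(Z)

Answer: YES — reaches normal form S^8(Z) in 26 ≤ 28 steps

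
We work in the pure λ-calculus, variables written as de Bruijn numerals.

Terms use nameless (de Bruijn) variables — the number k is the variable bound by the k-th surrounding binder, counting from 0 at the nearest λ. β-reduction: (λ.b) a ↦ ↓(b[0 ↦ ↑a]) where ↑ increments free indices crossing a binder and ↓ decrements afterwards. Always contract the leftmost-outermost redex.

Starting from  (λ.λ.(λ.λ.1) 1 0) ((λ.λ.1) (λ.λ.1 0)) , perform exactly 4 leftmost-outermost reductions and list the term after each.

Answer: after 4 steps: λ.λ.λ.λ.1 0

Working:
  start: (λ.λ.(λ.λ.1) 1 0) ((λ.λ.1) (λ.λ.1 0))
  [1] λ.(λ.λ.1) ((λ.λ.1) (λ.λ.1 0)) 0
  [2] λ.(λ.(λ.λ.1) (λ.λ.1 0)) 0
  [3] λ.(λ.λ.1) (λ.λ.1 0)
  [4] λ.λ.λ.λ.1 0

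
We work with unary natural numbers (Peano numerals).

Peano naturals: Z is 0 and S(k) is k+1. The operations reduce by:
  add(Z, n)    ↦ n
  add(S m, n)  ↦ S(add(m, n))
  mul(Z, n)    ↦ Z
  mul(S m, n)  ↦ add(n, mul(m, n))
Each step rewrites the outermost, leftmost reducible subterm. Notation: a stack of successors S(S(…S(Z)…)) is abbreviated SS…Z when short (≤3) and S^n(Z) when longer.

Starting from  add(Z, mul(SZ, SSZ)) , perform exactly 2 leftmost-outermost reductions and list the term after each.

  start: add(Z, mul(SZ, SSZ))
  [1] mul(SZ, SSZ)
  [2] add(SSZ, mul(Z, SSZ))

Answer: after 2 steps: add(SSZ, mul(Z, SSZ))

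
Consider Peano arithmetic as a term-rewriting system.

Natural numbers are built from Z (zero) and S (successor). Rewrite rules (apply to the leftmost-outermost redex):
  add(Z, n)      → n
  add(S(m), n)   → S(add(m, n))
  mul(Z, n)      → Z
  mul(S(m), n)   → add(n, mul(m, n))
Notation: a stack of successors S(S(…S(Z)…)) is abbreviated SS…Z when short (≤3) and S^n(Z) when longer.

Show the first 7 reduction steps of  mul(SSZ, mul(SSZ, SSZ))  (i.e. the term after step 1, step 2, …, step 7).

  start: mul(SSZ, mul(SSZ, SSZ))
  step 1: add(mul(SSZ, SSZ), mul(SZ, mul(SSZ, SSZ)))
  step 2: add(add(SSZ, mul(SZ, SSZ)), mul(SZ, mul(SSZ, SSZ)))
  step 3: add(S(add(SZ, mul(SZ, SSZ))), mul(SZ, mul(SSZ, SSZ)))
  step 4: S(add(add(SZ, mul(SZ, SSZ)), mul(SZ, mul(SSZ, SSZ))))
  step 5: S(add(S(add(Z, mul(SZ, SSZ))), mul(SZ, mul(SSZ, SSZ))))
  step 6: S(S(add(add(Z, mul(SZ, SSZ)), mul(SZ, mul(SSZ, SSZ)))))
  step 7: S(S(add(mul(SZ, SSZ), mul(SZ, mul(SSZ, SSZ)))))

Answer: after 7 steps: S(S(add(mul(SZ, SSZ), mul(SZ, mul(SSZ, SSZ)))))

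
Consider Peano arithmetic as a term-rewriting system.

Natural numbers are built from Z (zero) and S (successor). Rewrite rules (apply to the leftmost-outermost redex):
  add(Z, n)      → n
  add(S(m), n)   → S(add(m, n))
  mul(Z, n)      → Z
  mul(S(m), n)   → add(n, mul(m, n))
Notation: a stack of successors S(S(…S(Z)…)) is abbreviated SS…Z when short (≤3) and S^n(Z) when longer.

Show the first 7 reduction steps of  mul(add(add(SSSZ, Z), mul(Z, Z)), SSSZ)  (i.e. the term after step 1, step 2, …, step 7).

  start: mul(add(add(SSSZ, Z), mul(Z, Z)), SSSZ)
  →1  mul(add(S(add(SSZ, Z)), mul(Z, Z)), SSSZ)
  →2  mul(S(add(add(SSZ, Z), mul(Z, Z))), SSSZ)
  →3  add(SSSZ, mul(add(add(SSZ, Z), mul(Z, Z)), SSSZ))
  →4  S(add(SSZ, mul(add(add(SSZ, Z), mul(Z, Z)), SSSZ)))
  →5  S(S(add(SZ, mul(add(add(SSZ, Z), mul(Z, Z)), SSSZ))))
  →6  S(S(S(add(Z, mul(add(add(SSZ, Z), mul(Z, Z)), SSSZ)))))
  →7  S(S(S(mul(add(add(SSZ, Z), mul(Z, Z)), SSSZ))))

Answer: after 7 steps: S(S(S(mul(add(add(SSZ, Z), mul(Z, Z)), SSSZ))))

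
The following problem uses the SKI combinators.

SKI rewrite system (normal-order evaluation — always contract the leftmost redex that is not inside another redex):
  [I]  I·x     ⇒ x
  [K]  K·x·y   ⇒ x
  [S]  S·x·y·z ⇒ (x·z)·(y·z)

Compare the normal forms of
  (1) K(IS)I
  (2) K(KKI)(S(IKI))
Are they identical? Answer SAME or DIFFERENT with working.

Term A:
  start: K(IS)I
  [1] IS
  [2] S

Term B:
  start: K(KKI)(S(IKI))
  [1] KKI
  [2] K

Answer: DIFFERENT — A ⇓ S, B ⇓ K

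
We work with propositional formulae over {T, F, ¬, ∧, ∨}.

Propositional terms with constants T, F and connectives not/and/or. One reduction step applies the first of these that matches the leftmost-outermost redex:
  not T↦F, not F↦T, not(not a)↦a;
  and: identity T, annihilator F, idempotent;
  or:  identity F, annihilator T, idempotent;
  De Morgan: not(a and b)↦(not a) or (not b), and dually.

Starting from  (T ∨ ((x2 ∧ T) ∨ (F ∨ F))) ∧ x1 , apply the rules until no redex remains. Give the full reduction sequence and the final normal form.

  start: (T ∨ ((x2 ∧ T) ∨ (F ∨ F))) ∧ x1
  [1] T ∧ x1
  [2] x1

Answer: normal form = x1  (in 2 steps)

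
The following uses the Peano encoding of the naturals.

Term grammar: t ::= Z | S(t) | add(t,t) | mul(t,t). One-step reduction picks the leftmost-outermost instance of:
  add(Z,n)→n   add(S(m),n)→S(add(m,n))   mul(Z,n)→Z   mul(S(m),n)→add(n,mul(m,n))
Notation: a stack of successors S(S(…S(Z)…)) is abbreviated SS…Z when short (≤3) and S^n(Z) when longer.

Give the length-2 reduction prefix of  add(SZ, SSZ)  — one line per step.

  start: add(SZ, SSZ)
  →1  S(add(Z, SSZ))
  →2  SSSZ

Answer: after 2 steps: SSSZ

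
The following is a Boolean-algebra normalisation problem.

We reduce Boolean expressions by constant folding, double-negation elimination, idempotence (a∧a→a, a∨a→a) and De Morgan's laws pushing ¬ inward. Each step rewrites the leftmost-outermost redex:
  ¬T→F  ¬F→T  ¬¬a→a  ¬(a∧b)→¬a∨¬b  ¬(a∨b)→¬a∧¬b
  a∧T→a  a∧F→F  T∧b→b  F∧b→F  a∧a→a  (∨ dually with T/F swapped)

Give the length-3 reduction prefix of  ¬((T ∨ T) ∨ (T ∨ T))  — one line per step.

Answer: after 3 steps: ¬T ∧ ¬T

Derivation:
  start: ¬((T ∨ T) ∨ (T ∨ T))
  →1  ¬(T ∨ T) ∧ ¬(T ∨ T)
  →2  ¬(T ∨ T)
  →3  ¬T ∧ ¬T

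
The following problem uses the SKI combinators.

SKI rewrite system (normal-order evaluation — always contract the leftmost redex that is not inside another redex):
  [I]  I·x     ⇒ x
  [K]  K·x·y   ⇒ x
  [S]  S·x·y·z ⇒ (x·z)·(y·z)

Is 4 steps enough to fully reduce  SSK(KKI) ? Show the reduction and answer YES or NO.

  start: SSK(KKI)
  step 1: S(KKI)(K(KKI))
  step 2: SK(K(KKI))
  step 3: SK(KK)

Answer: YES — reaches normal form SK(KK) in 3 ≤ 4 steps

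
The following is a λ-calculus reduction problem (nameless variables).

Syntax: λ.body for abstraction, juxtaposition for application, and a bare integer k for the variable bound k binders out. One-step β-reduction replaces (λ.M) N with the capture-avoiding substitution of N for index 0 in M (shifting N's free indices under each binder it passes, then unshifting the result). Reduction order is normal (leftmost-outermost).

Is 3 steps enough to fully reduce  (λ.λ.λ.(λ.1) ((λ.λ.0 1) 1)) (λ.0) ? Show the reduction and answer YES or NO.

  start: (λ.λ.λ.(λ.1) ((λ.λ.0 1) 1)) (λ.0)
  →1  λ.λ.(λ.1) ((λ.λ.0 1) 1)
  →2  λ.λ.0

Answer: YES — reaches normal form λ.λ.0 in 2 ≤ 3 steps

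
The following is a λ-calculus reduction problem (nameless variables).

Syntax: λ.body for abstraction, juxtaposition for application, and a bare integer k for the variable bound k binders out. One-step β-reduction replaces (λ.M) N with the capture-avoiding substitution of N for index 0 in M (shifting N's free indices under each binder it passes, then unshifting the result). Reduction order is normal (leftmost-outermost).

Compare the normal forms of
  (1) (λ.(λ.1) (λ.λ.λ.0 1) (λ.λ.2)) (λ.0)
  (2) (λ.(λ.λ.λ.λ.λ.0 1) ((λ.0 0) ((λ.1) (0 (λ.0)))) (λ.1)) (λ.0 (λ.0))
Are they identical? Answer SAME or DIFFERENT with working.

Answer: DIFFERENT — A ⇓ λ.λ.λ.0, B ⇓ λ.λ.λ.0 1

Reduction:
Term A:
  start: (λ.(λ.1) (λ.λ.λ.0 1) (λ.λ.2)) (λ.0)
  [1] (λ.λ.0) (λ.λ.λ.0 1) (λ.λ.λ.0)
  [2] (λ.0) (λ.λ.λ.0)
  [3] λ.λ.λ.0

Term B:
  start: (λ.(λ.λ.λ.λ.λ.0 1) ((λ.0 0) ((λ.1) (0 (λ.0)))) (λ.1)) (λ.0 (λ.0))
  [1] (λ.λ.λ.λ.λ.0 1) ((λ.0 0) ((λ.λ.0 (λ.0)) ((λ.0 (λ.0)) (λ.0)))) (λ.λ.0 (λ.0))
  [2] (λ.λ.λ.λ.0 1) (λ.λ.0 (λ.0))
  [3] λ.λ.λ.0 1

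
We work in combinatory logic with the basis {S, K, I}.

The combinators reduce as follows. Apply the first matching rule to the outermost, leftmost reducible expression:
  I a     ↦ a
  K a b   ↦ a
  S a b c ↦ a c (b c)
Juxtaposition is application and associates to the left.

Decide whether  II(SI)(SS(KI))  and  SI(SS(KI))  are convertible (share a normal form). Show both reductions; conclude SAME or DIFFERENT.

Term A:
  start: II(SI)(SS(KI))
  step 1: I(SI)(SS(KI))
  step 2: SI(SS(KI))

Term B:
  start: SI(SS(KI))

Answer: SAME — A ⇓ SI(SS(KI)), B ⇓ SI(SS(KI))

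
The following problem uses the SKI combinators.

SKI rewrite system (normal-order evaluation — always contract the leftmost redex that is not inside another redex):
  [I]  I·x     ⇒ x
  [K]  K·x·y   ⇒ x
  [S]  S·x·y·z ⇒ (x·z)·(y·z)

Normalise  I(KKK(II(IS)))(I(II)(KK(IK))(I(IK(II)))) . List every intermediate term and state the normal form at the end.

  start: I(KKK(II(IS)))(I(II)(KK(IK))(I(IK(II))))
  →1  KKK(II(IS))(I(II)(KK(IK))(I(IK(II))))
  →2  K(II(IS))(I(II)(KK(IK))(I(IK(II))))
  →3  II(IS)
  →4  I(IS)
  →5  IS
  →6  S

Answer: normal form = S  (in 6 steps)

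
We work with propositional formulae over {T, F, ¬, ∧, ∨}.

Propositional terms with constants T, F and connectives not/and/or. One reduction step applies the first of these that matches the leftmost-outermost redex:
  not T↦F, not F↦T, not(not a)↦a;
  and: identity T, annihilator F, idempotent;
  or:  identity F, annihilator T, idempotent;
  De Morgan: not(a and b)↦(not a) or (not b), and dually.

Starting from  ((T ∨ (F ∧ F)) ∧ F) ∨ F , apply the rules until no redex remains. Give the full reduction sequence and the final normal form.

  start: ((T ∨ (F ∧ F)) ∧ F) ∨ F
  step 1: (T ∨ (F ∧ F)) ∧ F
  step 2: F

Answer: normal form = F  (in 2 steps)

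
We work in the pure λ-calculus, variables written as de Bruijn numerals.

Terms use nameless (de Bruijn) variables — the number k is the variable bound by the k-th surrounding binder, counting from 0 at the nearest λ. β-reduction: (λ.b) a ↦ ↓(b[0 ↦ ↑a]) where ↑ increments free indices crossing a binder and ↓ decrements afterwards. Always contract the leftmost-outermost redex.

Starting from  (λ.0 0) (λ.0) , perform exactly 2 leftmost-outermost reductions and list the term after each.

Answer: after 2 steps: λ.0

Working:
  start: (λ.0 0) (λ.0)
  step 1: (λ.0) (λ.0)
  step 2: λ.0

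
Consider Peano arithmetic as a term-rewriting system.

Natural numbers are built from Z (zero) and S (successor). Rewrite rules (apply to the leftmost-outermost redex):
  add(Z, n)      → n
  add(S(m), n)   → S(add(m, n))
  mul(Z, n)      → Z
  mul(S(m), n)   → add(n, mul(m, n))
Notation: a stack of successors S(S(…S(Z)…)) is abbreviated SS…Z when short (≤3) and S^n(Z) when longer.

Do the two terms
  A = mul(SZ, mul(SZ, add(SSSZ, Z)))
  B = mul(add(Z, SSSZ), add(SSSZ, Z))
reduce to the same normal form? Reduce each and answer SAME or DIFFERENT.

Answer: DIFFERENT — A ⇓ SSSZ, B ⇓ S^9(Z)

Reduction:
Term A:
  start: mul(SZ, mul(SZ, add(SSSZ, Z)))
  step 1: add(mul(SZ, add(SSSZ, Z)), mul(Z, mul(SZ, add(SSSZ, Z))))
  step 2: add(add(add(SSSZ, Z), mul(Z, add(SSSZ, Z))), mul(Z, mul(SZ, add(SSSZ, Z))))
  step 3: add(add(S(add(SSZ, Z)), mul(Z, add(SSSZ, Z))), mul(Z, mul(SZ, add(SSSZ, Z))))
  step 4: add(S(add(add(SSZ, Z), mul(Z, add(SSSZ, Z)))), mul(Z, mul(SZ, add(SSSZ, Z))))
  step 5: S(add(add(add(SSZ, Z), mul(Z, add(SSSZ, Z))), mul(Z, mul(SZ, add(SSSZ, Z)))))
  step 6: S(add(add(S(add(SZ, Z)), mul(Z, add(SSSZ, Z))), mul(Z, mul(SZ, add(SSSZ, Z)))))
  step 7: S(add(S(add(add(SZ, Z), mul(Z, add(SSSZ, Z)))), mul(Z, mul(SZ, add(SSSZ, Z)))))
  step 8: S(S(add(add(add(SZ, Z), mul(Z, add(SSSZ, Z))), mul(Z, mul(SZ, add(SSSZ, Z))))))
  step 9: S(S(add(add(S(add(Z, Z)), mul(Z, add(SSSZ, Z))), mul(Z, mul(SZ, add(SSSZ, Z))))))
  step 10: S(S(add(S(add(add(Z, Z), mul(Z, add(SSSZ, Z)))), mul(Z, mul(SZ, add(SSSZ, Z))))))
  step 11: S(S(S(add(add(add(Z, Z), mul(Z, add(SSSZ, Z))), mul(Z, mul(SZ, add(SSSZ, Z)))))))
  step 12: S(S(S(add(add(Z, mul(Z, add(SSSZ, Z))), mul(Z, mul(SZ, add(SSSZ, Z)))))))
  step 13: S(S(S(add(mul(Z, add(SSSZ, Z)), mul(Z, mul(SZ, add(SSSZ, Z)))))))
  step 14: S(S(S(add(Z, mul(Z, mul(SZ, add(SSSZ, Z)))))))
  step 15: S(S(S(mul(Z, mul(SZ, add(SSSZ, Z))))))
  step 16: SSSZ

Term B:
  start: mul(add(Z, SSSZ), add(SSSZ, Z))
  step 1: mul(SSSZ, add(SSSZ, Z))
  step 2: add(add(SSSZ, Z), mul(SSZ, add(SSSZ, Z)))
  step 3: add(S(add(SSZ, Z)), mul(SSZ, add(SSSZ, Z)))
  step 4: S(add(add(SSZ, Z), mul(SSZ, add(SSSZ, Z))))
  step 5: S(add(S(add(SZ, Z)), mul(SSZ, add(SSSZ, Z))))
  step 6: S(S(add(add(SZ, Z), mul(SSZ, add(SSSZ, Z)))))
  step 7: S(S(add(S(add(Z, Z)), mul(SSZ, add(SSSZ, Z)))))
  step 8: S(S(S(add(add(Z, Z), mul(SSZ, add(SSSZ, Z))))))
  step 9: S(S(S(add(Z, mul(SSZ, add(SSSZ, Z))))))
  step 10: S(S(S(mul(SSZ, add(SSSZ, Z)))))
  step 11: S(S(S(add(add(SSSZ, Z), mul(SZ, add(SSSZ, Z))))))
  step 12: S(S(S(add(S(add(SSZ, Z)), mul(SZ, add(SSSZ, Z))))))
  step 13: S(S(S(S(add(add(SSZ, Z), mul(SZ, add(SSSZ, Z)))))))
  step 14: S(S(S(S(add(S(add(SZ, Z)), mul(SZ, add(SSSZ, Z)))))))
  step 15: S(S(S(S(S(add(add(SZ, Z), mul(SZ, add(SSSZ, Z))))))))
  step 16: S(S(S(S(S(add(S(add(Z, Z)), mul(SZ, add(SSSZ, Z))))))))
  step 17: S(S(S(S(S(S(add(add(Z, Z), mul(SZ, add(SSSZ, Z)))))))))
  step 18: S(S(S(S(S(S(add(Z, mul(SZ, add(SSSZ, Z)))))))))
  step 19: S(S(S(S(S(S(mul(SZ, add(SSSZ, Z))))))))
  step 20: S(S(S(S(S(S(add(add(SSSZ, Z), mul(Z, add(SSSZ, Z)))))))))
  step 21: S(S(S(S(S(S(add(S(add(SSZ, Z)), mul(Z, add(SSSZ, Z)))))))))
  step 22: S(S(S(S(S(S(S(add(add(SSZ, Z), mul(Z, add(SSSZ, Z))))))))))
  step 23: S(S(S(S(S(S(S(add(S(add(SZ, Z)), mul(Z, add(SSSZ, Z))))))))))
  step 24: S(S(S(S(S(S(S(S(add(add(SZ, Z), mul(Z, add(SSSZ, Z)))))))))))
  step 25: S(S(S(S(S(S(S(S(add(S(add(Z, Z)), mul(Z, add(SSSZ, Z)))))))))))
  step 26: S(S(S(S(S(S(S(S(S(add(add(Z, Z), mul(Z, add(SSSZ, Z))))))))))))
  step 27: S(S(S(S(S(S(S(S(S(add(Z, mul(Z, add(SSSZ, Z))))))))))))
  step 28: S(S(S(S(S(S(S(S(S(mul(Z, add(SSSZ, Z)))))))))))
  step 29: S^9(Z)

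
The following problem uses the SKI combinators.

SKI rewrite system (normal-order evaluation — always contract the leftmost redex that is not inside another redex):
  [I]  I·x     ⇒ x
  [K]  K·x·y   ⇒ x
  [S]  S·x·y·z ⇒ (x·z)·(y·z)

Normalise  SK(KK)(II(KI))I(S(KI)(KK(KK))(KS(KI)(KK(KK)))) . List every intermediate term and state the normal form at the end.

Answer: normal form = K(SK)  (in 12 steps)

Working:
  start: SK(KK)(II(KI))I(S(KI)(KK(KK))(KS(KI)(KK(KK))))
  [1] K(II(KI))(KK(II(KI)))I(S(KI)(KK(KK))(KS(KI)(KK(KK))))
  [2] II(KI)I(S(KI)(KK(KK))(KS(KI)(KK(KK))))
  [3] I(KI)I(S(KI)(KK(KK))(KS(KI)(KK(KK))))
  [4] KII(S(KI)(KK(KK))(KS(KI)(KK(KK))))
  [5] I(S(KI)(KK(KK))(KS(KI)(KK(KK))))
  [6] S(KI)(KK(KK))(KS(KI)(KK(KK)))
  [7] KI(KS(KI)(KK(KK)))(KK(KK)(KS(KI)(KK(KK))))
  [8] I(KK(KK)(KS(KI)(KK(KK))))
  [9] KK(KK)(KS(KI)(KK(KK)))
  [10] K(KS(KI)(KK(KK)))
  [11] K(S(KK(KK)))
  [12] K(SK)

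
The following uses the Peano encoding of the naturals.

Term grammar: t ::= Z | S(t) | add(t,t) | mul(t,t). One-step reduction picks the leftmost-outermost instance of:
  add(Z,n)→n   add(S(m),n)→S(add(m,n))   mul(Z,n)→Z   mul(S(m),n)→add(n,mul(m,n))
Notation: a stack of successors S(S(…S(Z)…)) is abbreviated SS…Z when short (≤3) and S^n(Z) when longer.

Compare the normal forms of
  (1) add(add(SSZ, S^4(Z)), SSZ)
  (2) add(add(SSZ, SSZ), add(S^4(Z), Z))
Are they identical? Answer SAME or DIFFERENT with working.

Answer: SAME — A ⇓ S^8(Z), B ⇓ S^8(Z)

Reduction:
Term A:
  start: add(add(SSZ, S^4(Z)), SSZ)
  step 1: add(S(add(SZ, S^4(Z))), SSZ)
  step 2: S(add(add(SZ, S^4(Z)), SSZ))
  step 3: S(add(S(add(Z, S^4(Z))), SSZ))
  step 4: S(S(add(add(Z, S^4(Z)), SSZ)))
  step 5: S(S(add(S^4(Z), SSZ)))
  step 6: S(S(S(add(SSSZ, SSZ))))
  step 7: S(S(S(S(add(SSZ, SSZ)))))
  step 8: S(S(S(S(S(add(SZ, SSZ))))))
  step 9: S(S(S(S(S(S(add(Z, SSZ)))))))
  step 10: S^8(Z)

Term B:
  start: add(add(SSZ, SSZ), add(S^4(Z), Z))
  step 1: add(S(add(SZ, SSZ)), add(S^4(Z), Z))
  step 2: S(add(add(SZ, SSZ), add(S^4(Z), Z)))
  step 3: S(add(S(add(Z, SSZ)), add(S^4(Z), Z)))
  step 4: S(S(add(add(Z, SSZ), add(S^4(Z), Z))))
  step 5: S(S(add(SSZ, add(S^4(Z), Z))))
  step 6: S(S(S(add(SZ, add(S^4(Z), Z)))))
  step 7: S(S(S(S(add(Z, add(S^4(Z), Z))))))
  step 8: S(S(S(S(add(S^4(Z), Z)))))
  step 9: S(S(S(S(S(add(SSSZ, Z))))))
  step 10: S(S(S(S(S(S(add(SSZ, Z)))))))
  step 11: S(S(S(S(S(S(S(add(SZ, Z))))))))
  step 12: S(S(S(S(S(S(S(S(add(Z, Z)))))))))
  step 13: S^8(Z)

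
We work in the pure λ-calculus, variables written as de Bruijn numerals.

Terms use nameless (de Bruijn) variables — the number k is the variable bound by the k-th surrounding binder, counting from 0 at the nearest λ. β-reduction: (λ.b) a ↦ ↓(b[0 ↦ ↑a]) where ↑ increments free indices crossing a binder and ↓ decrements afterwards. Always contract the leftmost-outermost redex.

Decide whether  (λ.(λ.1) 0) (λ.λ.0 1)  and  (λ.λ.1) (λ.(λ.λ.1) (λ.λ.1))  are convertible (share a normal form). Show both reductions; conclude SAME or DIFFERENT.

Term A:
  start: (λ.(λ.1) 0) (λ.λ.0 1)
  →1  (λ.λ.λ.0 1) (λ.λ.0 1)
  →2  λ.λ.0 1

Term B:
  start: (λ.λ.1) (λ.(λ.λ.1) (λ.λ.1))
  →1  λ.λ.(λ.λ.1) (λ.λ.1)
  →2  λ.λ.λ.λ.λ.1

Answer: DIFFERENT — A ⇓ λ.λ.0 1, B ⇓ λ.λ.λ.λ.λ.1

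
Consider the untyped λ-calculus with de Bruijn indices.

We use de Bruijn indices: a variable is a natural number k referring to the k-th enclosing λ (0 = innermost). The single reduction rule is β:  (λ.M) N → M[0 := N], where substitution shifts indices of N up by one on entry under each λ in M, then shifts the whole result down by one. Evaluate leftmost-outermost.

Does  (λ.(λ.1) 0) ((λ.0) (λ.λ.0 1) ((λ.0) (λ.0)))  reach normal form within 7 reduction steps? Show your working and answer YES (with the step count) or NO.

  start: (λ.(λ.1) 0) ((λ.0) (λ.λ.0 1) ((λ.0) (λ.0)))
  [1] (λ.(λ.0) (λ.λ.0 1) ((λ.0) (λ.0))) ((λ.0) (λ.λ.0 1) ((λ.0) (λ.0)))
  [2] (λ.0) (λ.λ.0 1) ((λ.0) (λ.0))
  [3] (λ.λ.0 1) ((λ.0) (λ.0))
  [4] λ.0 ((λ.0) (λ.0))
  [5] λ.0 (λ.0)

Answer: YES — reaches normal form λ.0 (λ.0) in 5 ≤ 7 steps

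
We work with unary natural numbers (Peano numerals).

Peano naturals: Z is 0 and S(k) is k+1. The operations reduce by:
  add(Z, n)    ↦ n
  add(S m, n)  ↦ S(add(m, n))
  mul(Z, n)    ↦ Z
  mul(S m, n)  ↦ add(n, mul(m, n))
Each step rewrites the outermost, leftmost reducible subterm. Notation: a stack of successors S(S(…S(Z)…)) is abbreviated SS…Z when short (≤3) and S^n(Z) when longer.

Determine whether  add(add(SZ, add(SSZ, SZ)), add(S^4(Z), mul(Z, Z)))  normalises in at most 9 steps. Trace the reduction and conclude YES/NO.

Answer: NO — after 9 steps the term is S(S(S(S(add(Z, add(S^4(Z), mul(Z, Z))))))), not yet normal

Working:
  start: add(add(SZ, add(SSZ, SZ)), add(S^4(Z), mul(Z, Z)))
  step 1: add(S(add(Z, add(SSZ, SZ))), add(S^4(Z), mul(Z, Z)))
  step 2: S(add(add(Z, add(SSZ, SZ)), add(S^4(Z), mul(Z, Z))))
  step 3: S(add(add(SSZ, SZ), add(S^4(Z), mul(Z, Z))))
  step 4: S(add(S(add(SZ, SZ)), add(S^4(Z), mul(Z, Z))))
  step 5: S(S(add(add(SZ, SZ), add(S^4(Z), mul(Z, Z)))))
  step 6: S(S(add(S(add(Z, SZ)), add(S^4(Z), mul(Z, Z)))))
  step 7: S(S(S(add(add(Z, SZ), add(S^4(Z), mul(Z, Z))))))
  step 8: S(S(S(add(SZ, add(S^4(Z), mul(Z, Z))))))
  step 9: S(S(S(S(add(Z, add(S^4(Z), mul(Z, Z)))))))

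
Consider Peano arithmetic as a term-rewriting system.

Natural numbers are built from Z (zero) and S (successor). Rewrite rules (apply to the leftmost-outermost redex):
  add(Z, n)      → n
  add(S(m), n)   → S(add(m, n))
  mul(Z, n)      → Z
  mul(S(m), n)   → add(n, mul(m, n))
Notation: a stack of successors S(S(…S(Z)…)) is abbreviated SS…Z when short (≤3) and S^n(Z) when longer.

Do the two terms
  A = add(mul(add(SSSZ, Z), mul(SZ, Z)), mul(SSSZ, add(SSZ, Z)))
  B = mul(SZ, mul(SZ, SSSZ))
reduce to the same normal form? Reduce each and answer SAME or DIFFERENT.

Term A:
  start: add(mul(add(SSSZ, Z), mul(SZ, Z)), mul(SSSZ, add(SSZ, Z)))
  [1] add(mul(S(add(SSZ, Z)), mul(SZ, Z)), mul(SSSZ, add(SSZ, Z)))
  [2] add(add(mul(SZ, Z), mul(add(SSZ, Z), mul(SZ, Z))), mul(SSSZ, add(SSZ, Z)))
  [3] add(add(add(Z, mul(Z, Z)), mul(add(SSZ, Z), mul(SZ, Z))), mul(SSSZ, add(SSZ, Z)))
  [4] add(add(mul(Z, Z), mul(add(SSZ, Z), mul(SZ, Z))), mul(SSSZ, add(SSZ, Z)))
  [5] add(add(Z, mul(add(SSZ, Z), mul(SZ, Z))), mul(SSSZ, add(SSZ, Z)))
  [6] add(mul(add(SSZ, Z), mul(SZ, Z)), mul(SSSZ, add(SSZ, Z)))
  [7] add(mul(S(add(SZ, Z)), mul(SZ, Z)), mul(SSSZ, add(SSZ, Z)))
  [8] add(add(mul(SZ, Z), mul(add(SZ, Z), mul(SZ, Z))), mul(SSSZ, add(SSZ, Z)))
  [9] add(add(add(Z, mul(Z, Z)), mul(add(SZ, Z), mul(SZ, Z))), mul(SSSZ, add(SSZ, Z)))
  [10] add(add(mul(Z, Z), mul(add(SZ, Z), mul(SZ, Z))), mul(SSSZ, add(SSZ, Z)))
  [11] add(add(Z, mul(add(SZ, Z), mul(SZ, Z))), mul(SSSZ, add(SSZ, Z)))
  [12] add(mul(add(SZ, Z), mul(SZ, Z)), mul(SSSZ, add(SSZ, Z)))
  [13] add(mul(S(add(Z, Z)), mul(SZ, Z)), mul(SSSZ, add(SSZ, Z)))
  [14] add(add(mul(SZ, Z), mul(add(Z, Z), mul(SZ, Z))), mul(SSSZ, add(SSZ, Z)))
  [15] add(add(add(Z, mul(Z, Z)), mul(add(Z, Z), mul(SZ, Z))), mul(SSSZ, add(SSZ, Z)))
  [16] add(add(mul(Z, Z), mul(add(Z, Z), mul(SZ, Z))), mul(SSSZ, add(SSZ, Z)))
  [17] add(add(Z, mul(add(Z, Z), mul(SZ, Z))), mul(SSSZ, add(SSZ, Z)))
  [18] add(mul(add(Z, Z), mul(SZ, Z)), mul(SSSZ, add(SSZ, Z)))
  [19] add(mul(Z, mul(SZ, Z)), mul(SSSZ, add(SSZ, Z)))
  [20] add(Z, mul(SSSZ, add(SSZ, Z)))
  [21] mul(SSSZ, add(SSZ, Z))
  [22] add(add(SSZ, Z), mul(SSZ, add(SSZ, Z)))
  [23] add(S(add(SZ, Z)), mul(SSZ, add(SSZ, Z)))
  [24] S(add(add(SZ, Z), mul(SSZ, add(SSZ, Z))))
  [25] S(add(S(add(Z, Z)), mul(SSZ, add(SSZ, Z))))
  [26] S(S(add(add(Z, Z), mul(SSZ, add(SSZ, Z)))))
  [27] S(S(add(Z, mul(SSZ, add(SSZ, Z)))))
  [28] S(S(mul(SSZ, add(SSZ, Z))))
  [29] S(S(add(add(SSZ, Z), mul(SZ, add(SSZ, Z)))))
  [30] S(S(add(S(add(SZ, Z)), mul(SZ, add(SSZ, Z)))))
  [31] S(S(S(add(add(SZ, Z), mul(SZ, add(SSZ, Z))))))
  [32] S(S(S(add(S(add(Z, Z)), mul(SZ, add(SSZ, Z))))))
  [33] S(S(S(S(add(add(Z, Z), mul(SZ, add(SSZ, Z)))))))
  [34] S(S(S(S(add(Z, mul(SZ, add(SSZ, Z)))))))
  [35] S(S(S(S(mul(SZ, add(SSZ, Z))))))
  [36] S(S(S(S(add(add(SSZ, Z), mul(Z, add(SSZ, Z)))))))
  [37] S(S(S(S(add(S(add(SZ, Z)), mul(Z, add(SSZ, Z)))))))
  [38] S(S(S(S(S(add(add(SZ, Z), mul(Z, add(SSZ, Z))))))))
  [39] S(S(S(S(S(add(S(add(Z, Z)), mul(Z, add(SSZ, Z))))))))
  [40] S(S(S(S(S(S(add(add(Z, Z), mul(Z, add(SSZ, Z)))))))))
  [41] S(S(S(S(S(S(add(Z, mul(Z, add(SSZ, Z)))))))))
  [42] S(S(S(S(S(S(mul(Z, add(SSZ, Z))))))))
  [43] S^6(Z)

Term B:
  start: mul(SZ, mul(SZ, SSSZ))
  [1] add(mul(SZ, SSSZ), mul(Z, mul(SZ, SSSZ)))
  [2] add(add(SSSZ, mul(Z, SSSZ)), mul(Z, mul(SZ, SSSZ)))
  [3] add(S(add(SSZ, mul(Z, SSSZ))), mul(Z, mul(SZ, SSSZ)))
  [4] S(add(add(SSZ, mul(Z, SSSZ)), mul(Z, mul(SZ, SSSZ))))
  [5] S(add(S(add(SZ, mul(Z, SSSZ))), mul(Z, mul(SZ, SSSZ))))
  [6] S(S(add(add(SZ, mul(Z, SSSZ)), mul(Z, mul(SZ, SSSZ)))))
  [7] S(S(add(S(add(Z, mul(Z, SSSZ))), mul(Z, mul(SZ, SSSZ)))))
  [8] S(S(S(add(add(Z, mul(Z, SSSZ)), mul(Z, mul(SZ, SSSZ))))))
  [9] S(S(S(add(mul(Z, SSSZ), mul(Z, mul(SZ, SSSZ))))))
  [10] S(S(S(add(Z, mul(Z, mul(SZ, SSSZ))))))
  [11] S(S(S(mul(Z, mul(SZ, SSSZ)))))
  [12] SSSZ

Answer: DIFFERENT — A ⇓ S^6(Z), B ⇓ SSSZ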